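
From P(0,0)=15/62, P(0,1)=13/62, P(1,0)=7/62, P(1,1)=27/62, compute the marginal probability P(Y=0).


P(Y=0) = P(0,0)+P(1,0) = 15/62 + 7/62 = 22/62 = 11/31

11/31


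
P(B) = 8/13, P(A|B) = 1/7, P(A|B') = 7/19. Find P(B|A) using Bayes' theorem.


P(A) = P(A|B)P(B) + P(A|B')P(B') = 1/7*8/13 + 7/19*5/13 = 397/1729
P(B|A) = P(A|B)P(B)/P(A) = (8/91)/(397/1729) = 152/397

152/397


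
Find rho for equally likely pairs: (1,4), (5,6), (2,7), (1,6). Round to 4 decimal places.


Cov(X,Y) = 0.5625, Var(X) = 2.6875, Var(Y) = 1.1875
rho = Cov/(sqrt(VarX)*sqrt(VarY)) = 0.3149

0.3149


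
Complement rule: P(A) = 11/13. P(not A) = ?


P(A') = 1 - P(A) = 1 - 11/13 = 2/13

2/13


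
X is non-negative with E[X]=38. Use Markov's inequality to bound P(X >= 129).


Markov: P(X >= a) <= E[X]/a
P(X >= 129) <= 38/129

38/129


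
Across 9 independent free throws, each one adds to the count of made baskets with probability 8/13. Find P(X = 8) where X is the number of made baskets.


P(X=8) = C(9,8) * p^8 * (1-p)^1
= 9 * 16777216/815730721 * 5/13
= 754974720/10604499373

754974720/10604499373


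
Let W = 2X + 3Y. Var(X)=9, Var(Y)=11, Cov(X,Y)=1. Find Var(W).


Var(2X + 3Y) = 2^2*Var(X) + 3^2*Var(Y) + 2*2*3*Cov(X,Y)
= 4*9 + 9*11 + 12*1
= 36 + 99 + 12 = 147

147


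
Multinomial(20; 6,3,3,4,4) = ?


20! = 2432902008176640000
Denominator: 6!=720 * 3!=6 * 3!=6 * 4!=24 * 4!=24
Coefficient = 2432902008176640000 / 14929920 = 162954792000

162954792000


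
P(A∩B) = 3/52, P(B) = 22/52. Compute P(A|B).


P(A|B) = P(A∩B)/P(B) = (3/52)/(22/52) = 3/22

3/22


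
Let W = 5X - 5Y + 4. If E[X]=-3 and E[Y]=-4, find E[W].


E[5X - 5Y + 4] = 5*E[X] - 5*E[Y] + 4
= (5)*(-3) + (-5)*(-4) + (4)
= -15 + 20 + 4 = 9

9


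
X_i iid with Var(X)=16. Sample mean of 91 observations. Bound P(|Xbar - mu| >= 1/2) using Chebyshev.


Var(Xbar) = Var(X)/n = 16/91
Chebyshev: P(|Xbar-mu| >= 1/2) <= Var(Xbar)/(1/2)^2 = (16/91)/(1/4) = 64/91

64/91


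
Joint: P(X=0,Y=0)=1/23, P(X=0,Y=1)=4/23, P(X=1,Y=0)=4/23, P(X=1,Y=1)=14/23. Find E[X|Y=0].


P(Y=0) = 5/23
E[X|Y=0] = (0*1 + 1*4)/5 = 4/5

4/5


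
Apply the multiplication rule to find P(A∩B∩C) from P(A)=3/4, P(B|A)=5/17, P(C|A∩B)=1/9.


P(A∩B∩C) = P(A) * P(B|A) * P(C|A∩B)
= 3/4 * 5/17 * 1/9
= 15/68 * 1/9 = 5/204

5/204


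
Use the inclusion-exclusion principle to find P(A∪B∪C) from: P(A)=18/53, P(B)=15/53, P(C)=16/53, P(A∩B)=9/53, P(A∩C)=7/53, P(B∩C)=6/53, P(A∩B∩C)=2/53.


P(A∪B∪C) = P(A)+P(B)+P(C) - P(AB)-P(AC)-P(BC) + P(ABC)
= 18/53+15/53+16/53 - 9/53-7/53-6/53 + 2/53
= 29/53

29/53


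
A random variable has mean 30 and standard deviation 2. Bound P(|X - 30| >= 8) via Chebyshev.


k = 8/2 = 4
Chebyshev: P(|X-mu| >= k*sigma) <= 1/k^2 = 1/4^2 = 1/16

1/16


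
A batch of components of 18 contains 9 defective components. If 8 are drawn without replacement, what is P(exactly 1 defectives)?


P(X=1) = C(9,1)*C(9,7) / C(18,8)
= 9*36 / 43758
= 324/43758 = 18/2431

18/2431


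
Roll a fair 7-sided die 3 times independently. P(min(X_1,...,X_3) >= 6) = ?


P(min >= 6) = P(all X_i >= 6) = (P(X_1 >= 6))^3
= (2/7)^3 = 8/343

8/343


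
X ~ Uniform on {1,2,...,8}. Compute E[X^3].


E[X^3] = (1/8) * sum(x^3 for x=1..8)
= 1296/8 = 162

162


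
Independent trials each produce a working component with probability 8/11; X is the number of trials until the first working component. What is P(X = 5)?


P(X=5) = (1-p)^4 * p = (3/11)^4 * 8/11
= 81/14641 * 8/11 = 648/161051

648/161051


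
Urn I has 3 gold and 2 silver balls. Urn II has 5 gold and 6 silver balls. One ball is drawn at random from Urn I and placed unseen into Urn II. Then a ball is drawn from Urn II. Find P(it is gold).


P(transfer gold) = 3/5; P(transfer silver) = 2/5
If gold transferred: Urn II has 6 gold of 12, so P(gold|gold moved) = 1/2
If silver transferred: Urn II has 5 gold of 12, so P(gold|silver moved) = 5/12
By total probability: P(gold) = 3/5*1/2 + 2/5*5/12 = 7/15

7/15


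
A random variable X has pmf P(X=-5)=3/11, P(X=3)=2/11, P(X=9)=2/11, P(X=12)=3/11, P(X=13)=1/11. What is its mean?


E[X] = sum(x * P(x))
= -5*3/11 + 3*2/11 + 9*2/11 + 12*3/11 + 13*1/11
= 58/11

58/11


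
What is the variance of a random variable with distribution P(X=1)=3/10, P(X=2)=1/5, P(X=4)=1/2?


E[X] = 27/10, E[X^2] = 91/10
Var(X) = E[X^2] - (E[X])^2 = 91/10 - (27/10)^2 = 181/100

181/100


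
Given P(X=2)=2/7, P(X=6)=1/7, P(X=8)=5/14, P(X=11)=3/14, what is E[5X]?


E[5X] = sum(g(x)*P(x))
= 10*2/7 + 30*1/7 + 40*5/14 + 55*3/14
= 465/14

465/14


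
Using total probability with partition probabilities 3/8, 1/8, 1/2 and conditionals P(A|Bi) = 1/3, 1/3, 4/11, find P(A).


P(A) = P(A|B1)P(B1) + P(A|B2)P(B2) + P(A|B3)P(B3)
= 1/3*3/8 + 1/3*1/8 + 4/11*1/2
= 1/8 + 1/24 + 2/11 = 23/66

23/66


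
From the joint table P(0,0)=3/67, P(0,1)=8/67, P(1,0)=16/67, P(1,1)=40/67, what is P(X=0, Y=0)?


Read from table: P(X=0, Y=0) = 3/67

3/67


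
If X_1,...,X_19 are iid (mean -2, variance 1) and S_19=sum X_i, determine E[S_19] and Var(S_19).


E[S_n] = n*mu = 19*-2 = -38
Var(S_n) = n*sigma^2 = 19*1 = 19

E[S_19]=-38, Var(S_19)=19


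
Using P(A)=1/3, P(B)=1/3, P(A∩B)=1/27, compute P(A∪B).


P(A∪B) = P(A) + P(B) - P(A∩B)
= 1/3 + 1/3 - 1/27 = 17/27

17/27


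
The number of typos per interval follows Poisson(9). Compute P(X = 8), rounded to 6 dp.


P(X=8) = e^(-9) * 9^8 / 8!
≈ 0.0001234098041 * 43046721 / 40320
≈ 0.131756

0.131756


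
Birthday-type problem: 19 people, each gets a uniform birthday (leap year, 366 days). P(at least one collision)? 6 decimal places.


P(all different) = prod((366-i)/366 for i=0..18) = 0.621705
P(at least one match) = 1 - 0.621705 = 0.378295

0.378295


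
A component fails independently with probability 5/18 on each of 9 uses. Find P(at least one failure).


P(at least one) = 1 - P(none)
P(none) = (1 - 5/18)^9 = (13/18)^9 = 10604499373/198359290368
P(at least one) = 1 - 10604499373/198359290368 = 187754790995/198359290368

187754790995/198359290368


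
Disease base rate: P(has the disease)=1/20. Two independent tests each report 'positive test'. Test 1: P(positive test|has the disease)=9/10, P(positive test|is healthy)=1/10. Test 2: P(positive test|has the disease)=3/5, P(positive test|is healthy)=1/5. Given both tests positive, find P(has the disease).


After test 1: P(+) = 9/10*1/20 + 1/10*19/20 = 7/50
P(B|+) = (9/200)/(7/50) = 9/28
After test 2 (use post1 as new prior): P(+) = 3/5*9/28 + 1/5*19/28 = 23/70
P(B|+,+) = (27/140)/(23/70) = 27/46

27/46


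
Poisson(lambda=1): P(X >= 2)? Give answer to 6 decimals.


P(X>=2) = 1 - P(X<=1) = 1 - (e^(-1)*1^0/0! + e^(-1)*1^1/1!)
≈ 1 - (0.3678794412 + 0.3678794412)
= 1 - 0.7357588824 = 0.2642411176
≈ 0.264241

0.264241


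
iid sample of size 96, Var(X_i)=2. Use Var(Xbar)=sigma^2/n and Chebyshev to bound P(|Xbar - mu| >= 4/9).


Var(Xbar) = Var(X)/n = 2/96
Chebyshev: P(|Xbar-mu| >= 4/9) <= Var(Xbar)/(4/9)^2 = (1/48)/(16/81) = 27/256

27/256


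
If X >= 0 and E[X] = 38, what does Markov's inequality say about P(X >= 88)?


Markov: P(X >= a) <= E[X]/a
P(X >= 88) <= 38/88 = 19/44

19/44


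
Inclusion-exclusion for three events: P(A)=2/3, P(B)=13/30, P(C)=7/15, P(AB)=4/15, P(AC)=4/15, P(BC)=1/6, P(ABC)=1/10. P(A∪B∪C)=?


P(A∪B∪C) = P(A)+P(B)+P(C) - P(AB)-P(AC)-P(BC) + P(ABC)
= 2/3+13/30+7/15 - 4/15-4/15-1/6 + 1/10
= 29/30

29/30


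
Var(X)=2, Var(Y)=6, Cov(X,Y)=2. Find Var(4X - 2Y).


Var(4X - 2Y) = 4^2*Var(X) + (-2)^2*Var(Y) + 2*4*(-2)*Cov(X,Y)
= 16*2 + 4*6 - 16*2
= 32 + 24 - 32 = 24

24


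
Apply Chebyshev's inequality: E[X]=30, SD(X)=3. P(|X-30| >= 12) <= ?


k = 12/3 = 4
Chebyshev: P(|X-mu| >= k*sigma) <= 1/k^2 = 1/4^2 = 1/16

1/16


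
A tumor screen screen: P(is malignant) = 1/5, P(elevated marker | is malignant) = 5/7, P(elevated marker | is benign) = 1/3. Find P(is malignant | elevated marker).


P(A) = P(A|B)P(B) + P(A|B')P(B') = 5/7*1/5 + 1/3*4/5 = 43/105
P(B|A) = P(A|B)P(B)/P(A) = (1/7)/(43/105) = 15/43

15/43


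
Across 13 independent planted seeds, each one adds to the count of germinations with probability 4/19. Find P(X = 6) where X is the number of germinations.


P(X=6) = C(13,6) * p^6 * (1-p)^7
= 1716 * 4096/47045881 * 170859375/893871739
= 1200925440000000/42052983462257059

1200925440000000/42052983462257059


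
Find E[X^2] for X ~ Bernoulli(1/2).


For Bernoulli: X in {0,1}
E[X^2] = 0^2*(1-1/2) + 1^2*1/2 = 1/2

1/2


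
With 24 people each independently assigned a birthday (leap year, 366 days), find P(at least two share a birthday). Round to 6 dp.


P(all different) = prod((366-i)/366 for i=0..23) = 0.462654
P(at least one match) = 1 - 0.462654 = 0.537346

0.537346


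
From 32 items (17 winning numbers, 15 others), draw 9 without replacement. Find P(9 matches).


P(X=9) = C(17,9)*C(15,0) / C(32,9)
= 24310*1 / 28048800
= 24310/28048800 = 187/215760

187/215760


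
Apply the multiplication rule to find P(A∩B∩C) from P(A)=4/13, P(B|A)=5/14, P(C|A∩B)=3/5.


P(A∩B∩C) = P(A) * P(B|A) * P(C|A∩B)
= 4/13 * 5/14 * 3/5
= 10/91 * 3/5 = 6/91

6/91


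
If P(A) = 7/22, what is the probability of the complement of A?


P(A') = 1 - P(A) = 1 - 7/22 = 15/22

15/22


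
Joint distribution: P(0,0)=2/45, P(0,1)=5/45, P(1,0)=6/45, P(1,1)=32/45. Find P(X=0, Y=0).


Read from table: P(X=0, Y=0) = 2/45

2/45


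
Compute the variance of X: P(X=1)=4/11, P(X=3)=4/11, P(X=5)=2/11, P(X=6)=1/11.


E[X] = 32/11, E[X^2] = 126/11
Var(X) = E[X^2] - (E[X])^2 = 126/11 - (32/11)^2 = 362/121

362/121


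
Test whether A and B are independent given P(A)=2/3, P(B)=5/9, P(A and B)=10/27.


P(A)*P(B) = 2/3*5/9 = 10/27
P(A∩B) = 10/27, which equals P(A)P(B), so independent

Yes, A and B are independent


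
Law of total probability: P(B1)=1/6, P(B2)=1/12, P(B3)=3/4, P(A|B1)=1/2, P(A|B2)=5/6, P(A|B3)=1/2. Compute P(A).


P(A) = P(A|B1)P(B1) + P(A|B2)P(B2) + P(A|B3)P(B3)
= 1/2*1/6 + 5/6*1/12 + 1/2*3/4
= 1/12 + 5/72 + 3/8 = 19/36

19/36


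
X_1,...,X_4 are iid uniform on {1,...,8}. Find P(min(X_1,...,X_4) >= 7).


P(min >= 7) = P(all X_i >= 7) = (P(X_1 >= 7))^4
= (2/8)^4 = (1/4)^4 = 1/256

1/256


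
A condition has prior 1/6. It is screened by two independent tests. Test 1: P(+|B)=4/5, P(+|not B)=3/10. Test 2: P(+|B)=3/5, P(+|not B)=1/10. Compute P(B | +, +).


After test 1: P(+) = 4/5*1/6 + 3/10*5/6 = 23/60
P(B|+) = (2/15)/(23/60) = 8/23
After test 2 (use post1 as new prior): P(+) = 3/5*8/23 + 1/10*15/23 = 63/230
P(B|+,+) = (24/115)/(63/230) = 16/21

16/21


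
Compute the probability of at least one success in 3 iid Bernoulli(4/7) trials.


P(at least one) = 1 - P(none)
P(none) = (1 - 4/7)^3 = (3/7)^3 = 27/343
P(at least one) = 1 - 27/343 = 316/343

316/343


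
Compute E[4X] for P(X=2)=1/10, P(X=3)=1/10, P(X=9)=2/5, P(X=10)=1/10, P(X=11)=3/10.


E[4X] = sum(g(x)*P(x))
= 8*1/10 + 12*1/10 + 36*2/5 + 40*1/10 + 44*3/10
= 168/5

168/5


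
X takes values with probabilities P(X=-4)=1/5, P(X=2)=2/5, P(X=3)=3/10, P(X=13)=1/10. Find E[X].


E[X] = sum(x * P(x))
= -4*1/5 + 2*2/5 + 3*3/10 + 13*1/10
= 11/5

11/5


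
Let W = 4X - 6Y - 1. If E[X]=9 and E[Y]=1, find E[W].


E[4X - 6Y - 1] = 4*E[X] - 6*E[Y] - 1
= (4)*(9) + (-6)*(1) + (-1)
= 36 - 6 - 1 = 29

29


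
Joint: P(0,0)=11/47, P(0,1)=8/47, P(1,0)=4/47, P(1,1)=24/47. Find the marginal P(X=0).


P(X=0) = P(0,0)+P(0,1) = 11/47 + 8/47 = 19/47

19/47


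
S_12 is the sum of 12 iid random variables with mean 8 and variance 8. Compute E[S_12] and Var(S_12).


E[S_n] = n*mu = 12*8 = 96
Var(S_n) = n*sigma^2 = 12*8 = 96

E[S_12]=96, Var(S_12)=96


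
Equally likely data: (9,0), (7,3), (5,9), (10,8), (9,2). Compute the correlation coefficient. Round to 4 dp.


Cov(X,Y) = -2.4000, Var(X) = 3.2000, Var(Y) = 12.2400
rho = Cov/(sqrt(VarX)*sqrt(VarY)) = -0.3835

-0.3835


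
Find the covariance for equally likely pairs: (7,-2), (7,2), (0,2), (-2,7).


E[X]=3, E[Y]=9/4, E[XY]=-7/2
Cov(X,Y) = E[XY] - E[X]E[Y] = -7/2 - 3*9/4 = -41/4

-41/4


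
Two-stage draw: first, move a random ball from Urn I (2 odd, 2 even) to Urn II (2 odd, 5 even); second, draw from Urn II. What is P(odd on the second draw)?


P(transfer odd) = 2/4 = 1/2; P(transfer even) = 1/2
If odd transferred: Urn II has 3 odd of 8, so P(odd|odd moved) = 3/8
If even transferred: Urn II has 2 odd of 8, so P(odd|even moved) = 1/4
By total probability: P(odd) = 1/2*3/8 + 1/2*1/4 = 5/16

5/16


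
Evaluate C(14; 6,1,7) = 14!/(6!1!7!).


14! = 87178291200
Denominator: 6!=720 * 1!=1 * 7!=5040
Coefficient = 87178291200 / 3628800 = 24024

24024


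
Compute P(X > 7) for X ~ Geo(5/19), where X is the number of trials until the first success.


P(X > 7) = P(first 7 trials all fail) = (1-p)^7 = (14/19)^7 = 105413504/893871739

105413504/893871739


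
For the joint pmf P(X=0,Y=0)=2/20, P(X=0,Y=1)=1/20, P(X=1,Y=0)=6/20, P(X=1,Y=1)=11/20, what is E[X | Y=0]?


P(Y=0) = 8/20
E[X|Y=0] = (0*2 + 1*6)/8 = 6/8 = 3/4

3/4


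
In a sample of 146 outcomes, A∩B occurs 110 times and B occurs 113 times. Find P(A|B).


P(A|B) = P(A∩B)/P(B) = (110/146)/(113/146) = 110/113

110/113


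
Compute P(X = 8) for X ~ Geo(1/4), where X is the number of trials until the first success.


P(X=8) = (1-p)^7 * p = (3/4)^7 * 1/4
= 2187/16384 * 1/4 = 2187/65536

2187/65536


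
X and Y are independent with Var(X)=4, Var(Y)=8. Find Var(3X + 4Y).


Independence => Cov(X,Y)=0
Var(3X + 4Y) = 3^2*Var(X) + 4^2*Var(Y)
= 9*4 + 16*8 = 164

164


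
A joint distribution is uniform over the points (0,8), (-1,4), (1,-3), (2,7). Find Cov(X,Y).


E[X]=1/2, E[Y]=4, E[XY]=7/4
Cov(X,Y) = E[XY] - E[X]E[Y] = 7/4 - 1/2*4 = -1/4

-1/4


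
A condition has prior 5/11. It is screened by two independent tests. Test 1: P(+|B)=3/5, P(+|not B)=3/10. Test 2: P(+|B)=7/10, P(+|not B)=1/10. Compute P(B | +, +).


After test 1: P(+) = 3/5*5/11 + 3/10*6/11 = 24/55
P(B|+) = (3/11)/(24/55) = 5/8
After test 2 (use post1 as new prior): P(+) = 7/10*5/8 + 1/10*3/8 = 19/40
P(B|+,+) = (7/16)/(19/40) = 35/38

35/38


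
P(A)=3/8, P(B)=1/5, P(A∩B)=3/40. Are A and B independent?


P(A)*P(B) = 3/8*1/5 = 3/40
P(A∩B) = 3/40, which equals P(A)P(B), so independent

Yes, A and B are independent


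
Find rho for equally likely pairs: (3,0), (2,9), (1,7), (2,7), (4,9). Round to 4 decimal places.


Cov(X,Y) = -0.3600, Var(X) = 1.0400, Var(Y) = 11.0400
rho = Cov/(sqrt(VarX)*sqrt(VarY)) = -0.1062

-0.1062


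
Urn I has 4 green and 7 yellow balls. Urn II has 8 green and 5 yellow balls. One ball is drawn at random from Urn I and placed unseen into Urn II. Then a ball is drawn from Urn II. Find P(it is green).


P(transfer green) = 4/11; P(transfer yellow) = 7/11
If green transferred: Urn II has 9 green of 14, so P(green|green moved) = 9/14
If yellow transferred: Urn II has 8 green of 14, so P(green|yellow moved) = 4/7
By total probability: P(green) = 4/11*9/14 + 7/11*4/7 = 46/77

46/77


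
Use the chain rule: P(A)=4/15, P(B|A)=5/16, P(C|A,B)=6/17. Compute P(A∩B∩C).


P(A∩B∩C) = P(A) * P(B|A) * P(C|A∩B)
= 4/15 * 5/16 * 6/17
= 1/12 * 6/17 = 1/34

1/34


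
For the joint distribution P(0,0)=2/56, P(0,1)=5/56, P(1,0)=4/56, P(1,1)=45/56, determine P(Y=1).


P(Y=1) = P(0,1)+P(1,1) = 5/56 + 45/56 = 50/56 = 25/28

25/28


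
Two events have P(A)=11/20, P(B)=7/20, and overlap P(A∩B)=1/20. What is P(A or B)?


P(A∪B) = P(A) + P(B) - P(A∩B)
= 11/20 + 7/20 - 1/20 = 17/20

17/20


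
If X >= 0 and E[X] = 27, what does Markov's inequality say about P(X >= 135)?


Markov: P(X >= a) <= E[X]/a
P(X >= 135) <= 27/135 = 1/5

1/5


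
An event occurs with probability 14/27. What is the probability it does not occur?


P(A') = 1 - P(A) = 1 - 14/27 = 13/27

13/27


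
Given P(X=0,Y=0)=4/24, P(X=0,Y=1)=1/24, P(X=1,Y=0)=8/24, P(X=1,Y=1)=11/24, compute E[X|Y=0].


P(Y=0) = 12/24
E[X|Y=0] = (0*4 + 1*8)/12 = 8/12 = 2/3

2/3


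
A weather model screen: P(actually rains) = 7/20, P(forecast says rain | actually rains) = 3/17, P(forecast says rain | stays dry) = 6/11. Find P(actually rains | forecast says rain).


P(A) = P(A|B)P(B) + P(A|B')P(B') = 3/17*7/20 + 6/11*13/20 = 1557/3740
P(B|A) = P(A|B)P(B)/P(A) = (21/340)/(1557/3740) = 77/519

77/519


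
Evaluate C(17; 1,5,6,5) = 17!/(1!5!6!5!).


17! = 355687428096000
Denominator: 1!=1 * 5!=120 * 6!=720 * 5!=120
Coefficient = 355687428096000 / 10368000 = 34306272

34306272


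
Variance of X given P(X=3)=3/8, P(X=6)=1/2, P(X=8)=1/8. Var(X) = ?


E[X] = 41/8, E[X^2] = 235/8
Var(X) = E[X^2] - (E[X])^2 = 235/8 - (41/8)^2 = 199/64

199/64


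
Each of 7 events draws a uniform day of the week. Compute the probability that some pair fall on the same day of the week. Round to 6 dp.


P(all different) = prod((7-i)/7 for i=0..6) = 0.006120
P(at least one match) = 1 - 0.006120 = 0.993880

0.993880


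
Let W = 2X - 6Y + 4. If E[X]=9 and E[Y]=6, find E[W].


E[2X - 6Y + 4] = 2*E[X] - 6*E[Y] + 4
= (2)*(9) + (-6)*(6) + (4)
= 18 - 36 + 4 = -14

-14


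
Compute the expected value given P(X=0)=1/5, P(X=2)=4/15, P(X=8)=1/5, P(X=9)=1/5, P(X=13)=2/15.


E[X] = sum(x * P(x))
= 0*1/5 + 2*4/15 + 8*1/5 + 9*1/5 + 13*2/15
= 17/3

17/3


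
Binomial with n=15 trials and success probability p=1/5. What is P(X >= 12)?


P(X>=12) = P(X=12) + P(X=13) + P(X=14) + P(X=15)
= 5824/6103515625 + 336/6103515625 + 12/6103515625 + 1/30517578125
= 30861/30517578125

30861/30517578125


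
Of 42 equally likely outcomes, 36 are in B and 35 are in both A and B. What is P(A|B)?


P(A|B) = P(A∩B)/P(B) = (35/42)/(36/42) = 35/36

35/36


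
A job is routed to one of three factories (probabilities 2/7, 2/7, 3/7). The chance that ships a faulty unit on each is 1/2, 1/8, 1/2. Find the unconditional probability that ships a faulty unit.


P(A) = P(A|B1)P(B1) + P(A|B2)P(B2) + P(A|B3)P(B3)
= 1/2*2/7 + 1/8*2/7 + 1/2*3/7
= 1/7 + 1/28 + 3/14 = 11/28

11/28


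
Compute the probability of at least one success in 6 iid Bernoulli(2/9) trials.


P(at least one) = 1 - P(none)
P(none) = (1 - 2/9)^6 = (7/9)^6 = 117649/531441
P(at least one) = 1 - 117649/531441 = 413792/531441

413792/531441


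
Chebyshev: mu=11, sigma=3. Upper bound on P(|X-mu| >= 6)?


k = 6/3 = 2
Chebyshev: P(|X-mu| >= k*sigma) <= 1/k^2 = 1/2^2 = 1/4

1/4


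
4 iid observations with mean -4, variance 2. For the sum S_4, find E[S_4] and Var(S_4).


E[S_n] = n*mu = 4*-4 = -16
Var(S_n) = n*sigma^2 = 4*2 = 8

E[S_4]=-16, Var(S_4)=8


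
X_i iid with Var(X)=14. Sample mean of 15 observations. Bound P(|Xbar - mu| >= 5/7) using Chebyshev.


Var(Xbar) = Var(X)/n = 14/15
Chebyshev: P(|Xbar-mu| >= 5/7) <= Var(Xbar)/(5/7)^2 = (14/15)/(25/49) = 686/375
Bound exceeds 1, so trivial bound: 1

1


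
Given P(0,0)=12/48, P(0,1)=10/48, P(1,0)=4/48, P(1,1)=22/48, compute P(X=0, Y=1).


Read from table: P(X=0, Y=1) = 10/48 = 5/24

5/24


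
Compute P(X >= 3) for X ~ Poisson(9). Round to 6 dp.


P(X>=3) = 1 - P(X<=2) = 1 - (e^(-9)*9^0/0! + e^(-9)*9^1/1! + e^(-9)*9^2/2!)
≈ 1 - (0.0001234098 + 0.0011106882 + 0.0049980971)
= 1 - 0.0062321951 = 0.9937678049
≈ 0.993768

0.993768


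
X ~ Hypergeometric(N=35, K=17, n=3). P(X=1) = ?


P(X=1) = C(17,1)*C(18,2) / C(35,3)
= 17*153 / 6545
= 2601/6545 = 153/385

153/385


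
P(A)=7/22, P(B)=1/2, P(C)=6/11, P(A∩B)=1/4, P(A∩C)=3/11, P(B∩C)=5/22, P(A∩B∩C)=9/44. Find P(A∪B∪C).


P(A∪B∪C) = P(A)+P(B)+P(C) - P(AB)-P(AC)-P(BC) + P(ABC)
= 7/22+1/2+6/11 - 1/4-3/11-5/22 + 9/44
= 9/11

9/11


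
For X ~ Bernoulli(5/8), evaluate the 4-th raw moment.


For Bernoulli: X in {0,1}
E[X^4] = 0^4*(1-5/8) + 1^4*5/8 = 5/8

5/8


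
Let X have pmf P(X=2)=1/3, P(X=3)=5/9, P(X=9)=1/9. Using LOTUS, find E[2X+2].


E[2X+2] = sum(g(x)*P(x))
= 6*1/3 + 8*5/9 + 20*1/9
= 26/3

26/3


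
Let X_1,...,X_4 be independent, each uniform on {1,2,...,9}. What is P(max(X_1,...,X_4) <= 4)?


P(max <= 4) = P(all X_i <= 4) = (P(X_1 <= 4))^4
= (4/9)^4 = 256/6561

256/6561


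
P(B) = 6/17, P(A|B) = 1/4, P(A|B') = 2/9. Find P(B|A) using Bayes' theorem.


P(A) = P(A|B)P(B) + P(A|B')P(B') = 1/4*6/17 + 2/9*11/17 = 71/306
P(B|A) = P(A|B)P(B)/P(A) = (3/34)/(71/306) = 27/71

27/71


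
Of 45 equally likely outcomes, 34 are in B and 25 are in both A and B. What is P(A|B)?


P(A|B) = P(A∩B)/P(B) = (25/45)/(34/45) = 25/34

25/34


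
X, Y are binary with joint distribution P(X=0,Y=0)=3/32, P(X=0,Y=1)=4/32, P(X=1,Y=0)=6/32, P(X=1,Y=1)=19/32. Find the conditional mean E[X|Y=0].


P(Y=0) = 9/32
E[X|Y=0] = (0*3 + 1*6)/9 = 6/9 = 2/3

2/3


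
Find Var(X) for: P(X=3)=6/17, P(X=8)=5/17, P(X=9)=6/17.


E[X] = 112/17, E[X^2] = 860/17
Var(X) = E[X^2] - (E[X])^2 = 860/17 - (112/17)^2 = 2076/289

2076/289


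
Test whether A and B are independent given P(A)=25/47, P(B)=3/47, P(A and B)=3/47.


P(A)*P(B) = 25/47*3/47 = 75/2209
P(A∩B) = 3/47 != 75/2209, so not independent

No, A and B are not independent


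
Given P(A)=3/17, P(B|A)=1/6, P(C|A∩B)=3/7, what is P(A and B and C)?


P(A∩B∩C) = P(A) * P(B|A) * P(C|A∩B)
= 3/17 * 1/6 * 3/7
= 1/34 * 3/7 = 3/238

3/238


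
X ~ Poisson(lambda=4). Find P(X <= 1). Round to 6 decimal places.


P(X<=1) = e^(-4)*4^0/0! + e^(-4)*4^1/1!
≈ 0.0183156389 + 0.0732625556
= 0.0915781945
≈ 0.091578

0.091578


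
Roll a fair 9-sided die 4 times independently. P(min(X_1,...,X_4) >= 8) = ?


P(min >= 8) = P(all X_i >= 8) = (P(X_1 >= 8))^4
= (2/9)^4 = 16/6561

16/6561


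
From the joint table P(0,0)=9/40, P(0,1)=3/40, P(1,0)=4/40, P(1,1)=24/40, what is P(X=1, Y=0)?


Read from table: P(X=1, Y=0) = 4/40 = 1/10

1/10


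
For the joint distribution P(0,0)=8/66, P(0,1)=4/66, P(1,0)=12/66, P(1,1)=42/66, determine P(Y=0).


P(Y=0) = P(0,0)+P(1,0) = 8/66 + 12/66 = 20/66 = 10/33

10/33


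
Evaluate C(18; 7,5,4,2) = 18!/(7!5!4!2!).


18! = 6402373705728000
Denominator: 7!=5040 * 5!=120 * 4!=24 * 2!=2
Coefficient = 6402373705728000 / 29030400 = 220540320

220540320


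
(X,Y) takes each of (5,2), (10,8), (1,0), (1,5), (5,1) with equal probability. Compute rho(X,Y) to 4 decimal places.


Cov(X,Y) = 5.9200, Var(X) = 11.0400, Var(Y) = 8.5600
rho = Cov/(sqrt(VarX)*sqrt(VarY)) = 0.6090

0.6090


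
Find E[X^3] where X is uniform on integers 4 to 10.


E[X^3] = (1/7) * sum(x^3 for x=4..10)
= 2989/7 = 427

427


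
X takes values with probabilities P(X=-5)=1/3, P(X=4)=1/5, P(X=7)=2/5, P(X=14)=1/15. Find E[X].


E[X] = sum(x * P(x))
= -5*1/3 + 4*1/5 + 7*2/5 + 14*1/15
= 43/15

43/15


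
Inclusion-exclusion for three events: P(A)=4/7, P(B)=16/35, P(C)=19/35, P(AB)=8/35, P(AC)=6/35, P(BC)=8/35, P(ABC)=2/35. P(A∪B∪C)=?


P(A∪B∪C) = P(A)+P(B)+P(C) - P(AB)-P(AC)-P(BC) + P(ABC)
= 4/7+16/35+19/35 - 8/35-6/35-8/35 + 2/35
= 1

1


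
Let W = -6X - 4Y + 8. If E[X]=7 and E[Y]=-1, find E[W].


E[-6X - 4Y + 8] = -6*E[X] - 4*E[Y] + 8
= (-6)*(7) + (-4)*(-1) + (8)
= -42 + 4 + 8 = -30

-30


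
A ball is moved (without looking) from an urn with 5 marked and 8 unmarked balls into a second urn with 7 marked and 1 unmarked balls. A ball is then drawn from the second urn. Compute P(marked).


P(transfer marked) = 5/13; P(transfer unmarked) = 8/13
If marked transferred: Urn II has 8 marked of 9, so P(marked|marked moved) = 8/9
If unmarked transferred: Urn II has 7 marked of 9, so P(marked|unmarked moved) = 7/9
By total probability: P(marked) = 5/13*8/9 + 8/13*7/9 = 32/39

32/39


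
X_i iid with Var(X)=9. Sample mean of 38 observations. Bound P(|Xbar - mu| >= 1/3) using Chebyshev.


Var(Xbar) = Var(X)/n = 9/38
Chebyshev: P(|Xbar-mu| >= 1/3) <= Var(Xbar)/(1/3)^2 = (9/38)/(1/9) = 81/38
Bound exceeds 1, so trivial bound: 1

1


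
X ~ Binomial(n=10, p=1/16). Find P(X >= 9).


P(X>=9) = P(X=9) + P(X=10)
= 75/549755813888 + 1/1099511627776
= 151/1099511627776

151/1099511627776


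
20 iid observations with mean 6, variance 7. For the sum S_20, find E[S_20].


E[S_n] = n*E[X_1] = 20*6 = 120

120


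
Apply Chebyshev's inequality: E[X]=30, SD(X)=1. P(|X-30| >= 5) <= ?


k = 5/1 = 5
Chebyshev: P(|X-mu| >= k*sigma) <= 1/k^2 = 1/5^2 = 1/25

1/25


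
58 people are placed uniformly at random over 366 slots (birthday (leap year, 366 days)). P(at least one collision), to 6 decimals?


P(all different) = prod((366-i)/366 for i=0..57) = 0.008451
P(at least one match) = 1 - 0.008451 = 0.991549

0.991549


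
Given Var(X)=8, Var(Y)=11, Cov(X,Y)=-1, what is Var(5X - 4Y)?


Var(5X - 4Y) = 5^2*Var(X) + (-4)^2*Var(Y) + 2*5*(-4)*Cov(X,Y)
= 25*8 + 16*11 - 40*(-1)
= 200 + 176 + 40 = 416

416


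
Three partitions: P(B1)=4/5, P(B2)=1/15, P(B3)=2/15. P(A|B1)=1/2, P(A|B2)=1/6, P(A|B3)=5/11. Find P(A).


P(A) = P(A|B1)P(B1) + P(A|B2)P(B2) + P(A|B3)P(B3)
= 1/2*4/5 + 1/6*1/15 + 5/11*2/15
= 2/5 + 1/90 + 2/33 = 467/990

467/990


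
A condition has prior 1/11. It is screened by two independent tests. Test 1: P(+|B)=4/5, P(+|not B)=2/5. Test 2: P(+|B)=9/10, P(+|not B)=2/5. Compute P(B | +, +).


After test 1: P(+) = 4/5*1/11 + 2/5*10/11 = 24/55
P(B|+) = (4/55)/(24/55) = 1/6
After test 2 (use post1 as new prior): P(+) = 9/10*1/6 + 2/5*5/6 = 29/60
P(B|+,+) = (3/20)/(29/60) = 9/29

9/29


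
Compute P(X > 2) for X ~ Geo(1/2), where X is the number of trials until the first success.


P(X > 2) = P(first 2 trials all fail) = (1-p)^2 = (1/2)^2 = 1/4

1/4


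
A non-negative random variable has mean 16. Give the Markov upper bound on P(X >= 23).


Markov: P(X >= a) <= E[X]/a
P(X >= 23) <= 16/23

16/23


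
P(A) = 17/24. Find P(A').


P(A') = 1 - P(A) = 1 - 17/24 = 7/24

7/24


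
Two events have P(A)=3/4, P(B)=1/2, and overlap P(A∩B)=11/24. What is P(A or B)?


P(A∪B) = P(A) + P(B) - P(A∩B)
= 3/4 + 1/2 - 11/24 = 19/24

19/24


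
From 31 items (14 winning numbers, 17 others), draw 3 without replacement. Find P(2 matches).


P(X=2) = C(14,2)*C(17,1) / C(31,3)
= 91*17 / 4495
= 1547/4495

1547/4495


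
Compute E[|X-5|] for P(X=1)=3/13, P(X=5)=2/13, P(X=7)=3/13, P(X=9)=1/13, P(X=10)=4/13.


E[|X-5|] = sum(g(x)*P(x))
= 4*3/13 + 0*2/13 + 2*3/13 + 4*1/13 + 5*4/13
= 42/13

42/13


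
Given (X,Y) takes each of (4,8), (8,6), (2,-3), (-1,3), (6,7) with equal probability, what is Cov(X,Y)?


E[X]=19/5, E[Y]=21/5, E[XY]=113/5
Cov(X,Y) = E[XY] - E[X]E[Y] = 113/5 - 19/5*21/5 = 166/25

166/25


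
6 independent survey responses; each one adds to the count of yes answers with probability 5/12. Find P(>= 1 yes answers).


P(at least one) = 1 - P(none)
P(none) = (1 - 5/12)^6 = (7/12)^6 = 117649/2985984
P(at least one) = 1 - 117649/2985984 = 2868335/2985984

2868335/2985984


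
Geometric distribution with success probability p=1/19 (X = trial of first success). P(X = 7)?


P(X=7) = (1-p)^6 * p = (18/19)^6 * 1/19
= 34012224/47045881 * 1/19 = 34012224/893871739

34012224/893871739


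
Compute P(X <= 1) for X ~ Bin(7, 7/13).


P(X<=1) = P(X=0) + P(X=1)
= 279936/62748517 + 2286144/62748517
= 2566080/62748517

2566080/62748517


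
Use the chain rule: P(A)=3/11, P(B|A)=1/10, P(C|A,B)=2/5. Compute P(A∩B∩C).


P(A∩B∩C) = P(A) * P(B|A) * P(C|A∩B)
= 3/11 * 1/10 * 2/5
= 3/110 * 2/5 = 3/275

3/275


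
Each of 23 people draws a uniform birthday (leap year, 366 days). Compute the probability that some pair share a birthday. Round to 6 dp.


P(all different) = prod((366-i)/366 for i=0..22) = 0.493677
P(at least one match) = 1 - 0.493677 = 0.506323

0.506323


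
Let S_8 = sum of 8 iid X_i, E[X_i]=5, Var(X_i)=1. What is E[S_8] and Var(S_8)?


E[S_n] = n*mu = 8*5 = 40
Var(S_n) = n*sigma^2 = 8*1 = 8

E[S_8]=40, Var(S_8)=8


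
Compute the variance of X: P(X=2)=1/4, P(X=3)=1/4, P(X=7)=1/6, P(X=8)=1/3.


E[X] = 61/12, E[X^2] = 131/4
Var(X) = E[X^2] - (E[X])^2 = 131/4 - (61/12)^2 = 995/144

995/144


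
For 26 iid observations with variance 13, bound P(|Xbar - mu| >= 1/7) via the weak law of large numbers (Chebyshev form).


Var(Xbar) = Var(X)/n = 13/26
Chebyshev: P(|Xbar-mu| >= 1/7) <= Var(Xbar)/(1/7)^2 = (1/2)/(1/49) = 49/2
Bound exceeds 1, so trivial bound: 1

1


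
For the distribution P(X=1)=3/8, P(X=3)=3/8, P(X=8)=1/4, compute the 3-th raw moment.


E[X^3] = sum(x^3 * P(x))
= 1*3/8 + 27*3/8 + 512*1/4
= 277/2

277/2


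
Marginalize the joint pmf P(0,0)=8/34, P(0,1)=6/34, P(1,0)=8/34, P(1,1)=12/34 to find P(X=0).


P(X=0) = P(0,0)+P(0,1) = 8/34 + 6/34 = 14/34 = 7/17

7/17


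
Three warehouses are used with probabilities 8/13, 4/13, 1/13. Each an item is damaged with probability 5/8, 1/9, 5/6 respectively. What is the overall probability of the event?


P(A) = P(A|B1)P(B1) + P(A|B2)P(B2) + P(A|B3)P(B3)
= 5/8*8/13 + 1/9*4/13 + 5/6*1/13
= 5/13 + 4/117 + 5/78 = 113/234

113/234


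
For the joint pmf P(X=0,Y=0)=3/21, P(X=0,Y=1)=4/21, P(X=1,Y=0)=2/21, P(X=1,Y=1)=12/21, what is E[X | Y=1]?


P(Y=1) = 16/21
E[X|Y=1] = (0*4 + 1*12)/16 = 12/16 = 3/4

3/4


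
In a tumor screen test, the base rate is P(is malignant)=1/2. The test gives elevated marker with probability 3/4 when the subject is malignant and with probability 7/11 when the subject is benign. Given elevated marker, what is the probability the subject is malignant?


P(A) = P(A|B)P(B) + P(A|B')P(B') = 3/4*1/2 + 7/11*1/2 = 61/88
P(B|A) = P(A|B)P(B)/P(A) = (3/8)/(61/88) = 33/61

33/61


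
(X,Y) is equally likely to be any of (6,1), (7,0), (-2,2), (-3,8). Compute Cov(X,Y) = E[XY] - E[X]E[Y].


E[X]=2, E[Y]=11/4, E[XY]=-11/2
Cov(X,Y) = E[XY] - E[X]E[Y] = -11/2 - 2*11/4 = -11

-11


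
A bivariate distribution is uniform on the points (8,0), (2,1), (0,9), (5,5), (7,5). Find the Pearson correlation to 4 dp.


Cov(X,Y) = -5.2000, Var(X) = 9.0400, Var(Y) = 10.4000
rho = Cov/(sqrt(VarX)*sqrt(VarY)) = -0.5363

-0.5363


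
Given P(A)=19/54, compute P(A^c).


P(A') = 1 - P(A) = 1 - 19/54 = 35/54

35/54


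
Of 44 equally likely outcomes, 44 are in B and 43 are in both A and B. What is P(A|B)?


P(A|B) = P(A∩B)/P(B) = (43/44)/(44/44) = 43/44

43/44


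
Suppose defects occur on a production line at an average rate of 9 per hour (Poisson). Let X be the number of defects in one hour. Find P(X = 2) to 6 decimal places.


P(X=2) = e^(-9) * 9^2 / 2!
≈ 0.0001234098041 * 81 / 2
≈ 0.004998

0.004998


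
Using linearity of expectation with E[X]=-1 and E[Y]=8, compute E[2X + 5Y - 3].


E[2X + 5Y - 3] = 2*E[X] + 5*E[Y] - 3
= (2)*(-1) + (5)*(8) + (-3)
= -2 + 40 - 3 = 35

35


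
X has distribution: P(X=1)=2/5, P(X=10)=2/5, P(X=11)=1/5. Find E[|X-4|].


E[|X-4|] = sum(g(x)*P(x))
= 3*2/5 + 6*2/5 + 7*1/5
= 5

5


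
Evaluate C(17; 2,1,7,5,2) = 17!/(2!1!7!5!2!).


17! = 355687428096000
Denominator: 2!=2 * 1!=1 * 7!=5040 * 5!=120 * 2!=2
Coefficient = 355687428096000 / 2419200 = 147026880

147026880


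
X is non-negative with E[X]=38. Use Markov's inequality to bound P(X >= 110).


Markov: P(X >= a) <= E[X]/a
P(X >= 110) <= 38/110 = 19/55

19/55


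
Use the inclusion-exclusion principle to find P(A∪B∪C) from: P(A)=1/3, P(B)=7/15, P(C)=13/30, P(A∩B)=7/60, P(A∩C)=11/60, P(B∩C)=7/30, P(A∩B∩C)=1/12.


P(A∪B∪C) = P(A)+P(B)+P(C) - P(AB)-P(AC)-P(BC) + P(ABC)
= 1/3+7/15+13/30 - 7/60-11/60-7/30 + 1/12
= 47/60

47/60


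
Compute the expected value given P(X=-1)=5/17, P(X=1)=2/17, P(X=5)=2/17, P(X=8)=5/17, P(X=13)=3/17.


E[X] = sum(x * P(x))
= -1*5/17 + 1*2/17 + 5*2/17 + 8*5/17 + 13*3/17
= 86/17

86/17


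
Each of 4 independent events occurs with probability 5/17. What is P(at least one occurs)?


P(at least one) = 1 - P(none)
P(none) = (1 - 5/17)^4 = (12/17)^4 = 20736/83521
P(at least one) = 1 - 20736/83521 = 62785/83521

62785/83521


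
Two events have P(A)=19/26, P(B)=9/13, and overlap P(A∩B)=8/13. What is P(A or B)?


P(A∪B) = P(A) + P(B) - P(A∩B)
= 19/26 + 9/13 - 8/13 = 21/26

21/26


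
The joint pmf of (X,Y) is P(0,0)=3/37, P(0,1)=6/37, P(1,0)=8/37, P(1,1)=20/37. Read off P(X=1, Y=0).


Read from table: P(X=1, Y=0) = 8/37

8/37


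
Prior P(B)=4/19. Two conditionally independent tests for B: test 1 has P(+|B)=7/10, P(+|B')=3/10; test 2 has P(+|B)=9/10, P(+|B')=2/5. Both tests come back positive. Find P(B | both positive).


After test 1: P(+) = 7/10*4/19 + 3/10*15/19 = 73/190
P(B|+) = (14/95)/(73/190) = 28/73
After test 2 (use post1 as new prior): P(+) = 9/10*28/73 + 2/5*45/73 = 216/365
P(B|+,+) = (126/365)/(216/365) = 7/12

7/12


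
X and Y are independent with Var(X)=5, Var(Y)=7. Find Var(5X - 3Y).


Independence => Cov(X,Y)=0
Var(5X - 3Y) = 5^2*Var(X) + (-3)^2*Var(Y)
= 25*5 + 9*7 = 188

188


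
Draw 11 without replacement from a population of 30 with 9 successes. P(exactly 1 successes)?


P(X=1) = C(9,1)*C(21,10) / C(30,11)
= 9*352716 / 54627300
= 3174444/54627300 = 969/16675

969/16675


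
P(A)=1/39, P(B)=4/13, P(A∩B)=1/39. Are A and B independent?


P(A)*P(B) = 1/39*4/13 = 4/507
P(A∩B) = 1/39 != 4/507, so not independent

No, A and B are not independent


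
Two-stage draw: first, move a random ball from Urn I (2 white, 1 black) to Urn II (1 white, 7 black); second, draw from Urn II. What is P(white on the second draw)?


P(transfer white) = 2/3; P(transfer black) = 1/3
If white transferred: Urn II has 2 white of 9, so P(white|white moved) = 2/9
If black transferred: Urn II has 1 white of 9, so P(white|black moved) = 1/9
By total probability: P(white) = 2/3*2/9 + 1/3*1/9 = 5/27

5/27


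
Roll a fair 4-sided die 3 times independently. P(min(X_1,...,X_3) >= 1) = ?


P(min >= 1) = P(all X_i >= 1) = (P(X_1 >= 1))^3
= (4/4)^3 = 1^3 = 1

1


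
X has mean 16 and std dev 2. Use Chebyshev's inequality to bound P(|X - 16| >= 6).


k = 6/2 = 3
Chebyshev: P(|X-mu| >= k*sigma) <= 1/k^2 = 1/3^2 = 1/9

1/9


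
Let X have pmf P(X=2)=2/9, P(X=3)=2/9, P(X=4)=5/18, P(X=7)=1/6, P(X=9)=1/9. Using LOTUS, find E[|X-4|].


E[|X-4|] = sum(g(x)*P(x))
= 2*2/9 + 1*2/9 + 0*5/18 + 3*1/6 + 5*1/9
= 31/18

31/18


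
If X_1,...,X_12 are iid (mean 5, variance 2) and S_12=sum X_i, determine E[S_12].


E[S_n] = n*E[X_1] = 12*5 = 60

60


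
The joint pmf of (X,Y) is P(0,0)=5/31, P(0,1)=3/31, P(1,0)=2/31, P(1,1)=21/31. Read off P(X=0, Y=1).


Read from table: P(X=0, Y=1) = 3/31

3/31


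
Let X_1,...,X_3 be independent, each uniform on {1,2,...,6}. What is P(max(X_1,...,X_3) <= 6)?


P(max <= 6) = P(all X_i <= 6) = (P(X_1 <= 6))^3
= (6/6)^3 = 1^3 = 1

1


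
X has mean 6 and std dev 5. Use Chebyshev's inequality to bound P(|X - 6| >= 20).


k = 20/5 = 4
Chebyshev: P(|X-mu| >= k*sigma) <= 1/k^2 = 1/4^2 = 1/16

1/16


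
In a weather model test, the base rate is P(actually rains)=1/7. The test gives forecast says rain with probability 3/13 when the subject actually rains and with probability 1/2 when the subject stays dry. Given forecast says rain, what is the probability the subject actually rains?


P(A) = P(A|B)P(B) + P(A|B')P(B') = 3/13*1/7 + 1/2*6/7 = 6/13
P(B|A) = P(A|B)P(B)/P(A) = (3/91)/(6/13) = 1/14

1/14


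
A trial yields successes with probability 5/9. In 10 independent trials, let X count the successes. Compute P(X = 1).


P(X=1) = C(10,1) * p^1 * (1-p)^9
= 10 * 5/9 * 262144/387420489
= 13107200/3486784401

13107200/3486784401


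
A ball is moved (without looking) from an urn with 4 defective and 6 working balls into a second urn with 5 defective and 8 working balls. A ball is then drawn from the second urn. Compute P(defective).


P(transfer defective) = 4/10 = 2/5; P(transfer working) = 3/5
If defective transferred: Urn II has 6 defective of 14, so P(defective|defective moved) = 3/7
If working transferred: Urn II has 5 defective of 14, so P(defective|working moved) = 5/14
By total probability: P(defective) = 2/5*3/7 + 3/5*5/14 = 27/70

27/70


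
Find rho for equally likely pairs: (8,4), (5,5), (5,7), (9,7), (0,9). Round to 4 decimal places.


Cov(X,Y) = -3.5600, Var(X) = 9.8400, Var(Y) = 3.0400
rho = Cov/(sqrt(VarX)*sqrt(VarY)) = -0.6509

-0.6509


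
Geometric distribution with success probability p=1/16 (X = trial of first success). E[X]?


For geometric (trials until first success), E[X] = 1/p = 1/(1/16) = 16

16


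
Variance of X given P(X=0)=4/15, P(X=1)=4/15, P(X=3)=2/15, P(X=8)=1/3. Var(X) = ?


E[X] = 10/3, E[X^2] = 114/5
Var(X) = E[X^2] - (E[X])^2 = 114/5 - (10/3)^2 = 526/45

526/45


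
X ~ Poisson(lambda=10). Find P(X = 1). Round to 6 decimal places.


P(X=1) = e^(-10) * 10^1 / 1!
≈ 0.00004539992976 * 10 / 1
≈ 0.000454

0.000454


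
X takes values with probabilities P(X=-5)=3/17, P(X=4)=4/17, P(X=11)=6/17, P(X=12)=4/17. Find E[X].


E[X] = sum(x * P(x))
= -5*3/17 + 4*4/17 + 11*6/17 + 12*4/17
= 115/17

115/17


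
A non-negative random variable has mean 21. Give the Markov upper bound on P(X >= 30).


Markov: P(X >= a) <= E[X]/a
P(X >= 30) <= 21/30 = 7/10

7/10


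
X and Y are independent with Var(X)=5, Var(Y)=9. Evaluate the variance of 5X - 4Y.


Independence => Cov(X,Y)=0
Var(5X - 4Y) = 5^2*Var(X) + (-4)^2*Var(Y)
= 25*5 + 16*9 = 269

269


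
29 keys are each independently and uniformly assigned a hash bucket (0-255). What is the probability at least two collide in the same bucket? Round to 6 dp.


P(all different) = prod((256-i)/256 for i=0..28) = 0.192376
P(at least one match) = 1 - 0.192376 = 0.807624

0.807624


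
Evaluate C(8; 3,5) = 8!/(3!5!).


8! = 40320
Denominator: 3!=6 * 5!=120
Coefficient = 40320 / 720 = 56

56


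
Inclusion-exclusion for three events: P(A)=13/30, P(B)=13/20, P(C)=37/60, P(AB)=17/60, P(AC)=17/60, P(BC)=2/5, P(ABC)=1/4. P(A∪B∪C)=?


P(A∪B∪C) = P(A)+P(B)+P(C) - P(AB)-P(AC)-P(BC) + P(ABC)
= 13/30+13/20+37/60 - 17/60-17/60-2/5 + 1/4
= 59/60

59/60


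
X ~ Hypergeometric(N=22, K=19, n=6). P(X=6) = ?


P(X=6) = C(19,6)*C(3,0) / C(22,6)
= 27132*1 / 74613
= 27132/74613 = 4/11

4/11


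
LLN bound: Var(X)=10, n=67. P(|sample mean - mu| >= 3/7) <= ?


Var(Xbar) = Var(X)/n = 10/67
Chebyshev: P(|Xbar-mu| >= 3/7) <= Var(Xbar)/(3/7)^2 = (10/67)/(9/49) = 490/603

490/603


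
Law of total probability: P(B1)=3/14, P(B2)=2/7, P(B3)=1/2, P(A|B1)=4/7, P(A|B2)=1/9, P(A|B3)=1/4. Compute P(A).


P(A) = P(A|B1)P(B1) + P(A|B2)P(B2) + P(A|B3)P(B3)
= 4/7*3/14 + 1/9*2/7 + 1/4*1/2
= 6/49 + 2/63 + 1/8 = 985/3528

985/3528


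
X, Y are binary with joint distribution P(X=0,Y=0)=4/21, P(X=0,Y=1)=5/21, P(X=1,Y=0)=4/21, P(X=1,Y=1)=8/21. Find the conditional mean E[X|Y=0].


P(Y=0) = 8/21
E[X|Y=0] = (0*4 + 1*4)/8 = 4/8 = 1/2

1/2


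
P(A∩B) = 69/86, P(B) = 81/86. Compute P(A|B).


P(A|B) = P(A∩B)/P(B) = (69/86)/(81/86) = 69/81 = 23/27

23/27


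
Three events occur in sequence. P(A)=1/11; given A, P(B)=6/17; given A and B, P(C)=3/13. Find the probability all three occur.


P(A∩B∩C) = P(A) * P(B|A) * P(C|A∩B)
= 1/11 * 6/17 * 3/13
= 6/187 * 3/13 = 18/2431

18/2431


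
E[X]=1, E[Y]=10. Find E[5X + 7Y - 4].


E[5X + 7Y - 4] = 5*E[X] + 7*E[Y] - 4
= (5)*(1) + (7)*(10) + (-4)
= 5 + 70 - 4 = 71

71


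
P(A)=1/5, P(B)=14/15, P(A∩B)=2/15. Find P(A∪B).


P(A∪B) = P(A) + P(B) - P(A∩B)
= 1/5 + 14/15 - 2/15 = 1

1


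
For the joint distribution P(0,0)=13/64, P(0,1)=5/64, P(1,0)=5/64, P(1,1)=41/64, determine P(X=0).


P(X=0) = P(0,0)+P(0,1) = 13/64 + 5/64 = 18/64 = 9/32

9/32


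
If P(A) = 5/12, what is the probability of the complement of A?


P(A') = 1 - P(A) = 1 - 5/12 = 7/12

7/12
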